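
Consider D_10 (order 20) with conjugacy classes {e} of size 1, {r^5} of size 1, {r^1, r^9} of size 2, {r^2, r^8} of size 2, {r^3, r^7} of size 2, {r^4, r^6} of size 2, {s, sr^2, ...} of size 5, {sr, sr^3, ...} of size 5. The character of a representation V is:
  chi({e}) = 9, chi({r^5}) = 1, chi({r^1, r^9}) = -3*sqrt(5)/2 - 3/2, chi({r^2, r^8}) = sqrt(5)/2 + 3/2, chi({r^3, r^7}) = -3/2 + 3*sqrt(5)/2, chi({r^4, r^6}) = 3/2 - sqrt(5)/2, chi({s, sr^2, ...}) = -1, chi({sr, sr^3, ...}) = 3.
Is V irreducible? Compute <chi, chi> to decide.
Not irreducible (reducible): <chi, chi> = 10 > 1.

Derivation: <chi, chi> = (1/|G|) sum_C |C| * |chi(C)|^2 = (1/20)[1*|9|^2 + 1*|1|^2 + 2*|-3*sqrt(5)/2 - 3/2|^2 + 2*|sqrt(5)/2 + 3/2|^2 + 2*|-3/2 + 3*sqrt(5)/2|^2 + 2*|3/2 - sqrt(5)/2|^2 + 5*|-1|^2 + 5*|3|^2]
  = (1/20)[(81) + (1) + (9*sqrt(5) + 27) + (3*sqrt(5) + 7) + (27 - 9*sqrt(5)) + (7 - 3*sqrt(5)) + (5) + (45)] = 200/20 = 10.
A character is irreducible iff <chi, chi> = 1, so this representation is reducible.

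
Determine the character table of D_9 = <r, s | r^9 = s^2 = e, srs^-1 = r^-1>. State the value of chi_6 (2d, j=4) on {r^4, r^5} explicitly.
Conjugacy classes: {e} of size 1, {r^1, r^8} of size 2, {r^2, r^7} of size 2, {r^3, r^6} of size 2, {r^4, r^5} of size 2, {s, sr, ..., sr^8} of size 9.
Character table:
  irrep \ class              {e} (size 1)  {r^1, r^8} (size 2)  {r^2, r^7} (size 2)  {r^3, r^6} (size 2)  {r^4, r^5} (size 2)  {s, sr, ..., sr^8} (size 9)
  chi_1 (triv)               1             1                    1                    1                    1                    1                          
  chi_2 (sign: r->1, s->-1)  1             1                    1                    1                    1                    -1                         
  chi_3 (2d, j=1)            2             2*cos(2*pi/9)        2*cos(4*pi/9)        -1                   -2*cos(pi/9)         0                          
  chi_4 (2d, j=2)            2             2*cos(4*pi/9)        -2*cos(pi/9)         -1                   2*cos(2*pi/9)        0                          
  chi_5 (2d, j=3)            2             -1                   -1                   2                    -1                   0                          
  chi_6 (2d, j=4)            2             -2*cos(pi/9)         2*cos(2*pi/9)        -1                   2*cos(4*pi/9)        0                          

Spot check: chi_6 (2d, j=4) on {r^4, r^5} = 2*cos(4*pi/9).

Working: D_9 has order 2*9 = 18 with 6 conjugacy classes, hence 6 irreducibles. Sum of squared dims 1 + 1 + 4 + 4 + 4 + 4 = 18 = |G|. Linear characters come from the abelianisation; the 2-dimensional irreps have character r^k -> 2*cos(2*pi*j*k/9), reflections -> 0.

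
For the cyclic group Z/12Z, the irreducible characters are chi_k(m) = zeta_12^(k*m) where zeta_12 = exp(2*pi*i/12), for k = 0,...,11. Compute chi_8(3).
chi_8(3) = zeta_12^24 = 1

Justification: chi_8(3) = zeta_12^(8*3) = zeta_12^24. Since zeta_12^12 = 1, this equals zeta_12^0 = exp(2*pi*i*0/12) = 1.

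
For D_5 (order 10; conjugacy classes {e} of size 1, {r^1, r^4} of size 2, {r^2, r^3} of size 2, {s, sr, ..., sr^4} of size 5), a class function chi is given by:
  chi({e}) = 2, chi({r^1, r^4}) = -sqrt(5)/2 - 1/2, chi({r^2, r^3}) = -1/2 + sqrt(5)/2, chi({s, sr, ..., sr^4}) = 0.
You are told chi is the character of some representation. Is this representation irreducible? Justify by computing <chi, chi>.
Irreducible: <chi, chi> = 1.

Details: <chi, chi> = (1/|G|) sum_C |C| * |chi(C)|^2 = (1/10)[1*|2|^2 + 2*|-sqrt(5)/2 - 1/2|^2 + 2*|-1/2 + sqrt(5)/2|^2 + 5*|0|^2]
  = (1/10)[(4) + (sqrt(5) + 3) + (3 - sqrt(5)) + (0)] = 10/10 = 1.
A character is irreducible iff <chi, chi> = 1, so this representation is irreducible.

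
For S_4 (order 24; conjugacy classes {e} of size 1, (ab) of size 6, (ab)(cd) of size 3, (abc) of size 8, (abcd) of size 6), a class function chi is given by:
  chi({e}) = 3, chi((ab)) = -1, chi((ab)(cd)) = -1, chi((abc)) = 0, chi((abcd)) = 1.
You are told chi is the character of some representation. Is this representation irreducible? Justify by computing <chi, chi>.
Irreducible: <chi, chi> = 1.

Derivation: <chi, chi> = (1/|G|) sum_C |C| * |chi(C)|^2 = (1/24)[1*|3|^2 + 6*|-1|^2 + 3*|-1|^2 + 8*|0|^2 + 6*|1|^2]
  = (1/24)[(9) + (6) + (3) + (0) + (6)] = 24/24 = 1.
A character is irreducible iff <chi, chi> = 1, so this representation is irreducible.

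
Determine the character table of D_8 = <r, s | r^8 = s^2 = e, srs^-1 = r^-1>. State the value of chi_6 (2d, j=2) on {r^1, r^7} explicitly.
Conjugacy classes: {e} of size 1, {r^4} of size 1, {r^1, r^7} of size 2, {r^2, r^6} of size 2, {r^3, r^5} of size 2, {s, sr^2, ...} of size 4, {sr, sr^3, ...} of size 4.
Character table:
  irrep \ class              {e} (size 1)  {r^4} (size 1)  {r^1, r^7} (size 2)  {r^2, r^6} (size 2)  {r^3, r^5} (size 2)  {s, sr^2, ...} (size 4)  {sr, sr^3, ...} (size 4)
  chi_1 (triv)               1             1               1                    1                    1                    1                        1                       
  chi_2 (sign: r->1, s->-1)  1             1               1                    1                    1                    -1                       -1                      
  chi_3 (r->-1, s->1)        1             1               -1                   1                    -1                   1                        -1                      
  chi_4 (r->-1, s->-1)       1             1               -1                   1                    -1                   -1                       1                       
  chi_5 (2d, j=1)            2             -2              sqrt(2)              0                    -sqrt(2)             0                        0                       
  chi_6 (2d, j=2)            2             2               0                    -2                   0                    0                        0                       
  chi_7 (2d, j=3)            2             -2              -sqrt(2)             0                    sqrt(2)              0                        0                       

Spot check: chi_6 (2d, j=2) on {r^1, r^7} = 0.

Reasoning: D_8 has order 2*8 = 16 with 7 conjugacy classes, hence 7 irreducibles. Sum of squared dims 1 + 1 + 1 + 1 + 4 + 4 + 4 = 16 = |G|. Linear characters come from the abelianisation; the 2-dimensional irreps have character r^k -> 2*cos(2*pi*j*k/8), reflections -> 0.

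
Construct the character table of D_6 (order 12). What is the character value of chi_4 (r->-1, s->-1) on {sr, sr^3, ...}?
Conjugacy classes: {e} of size 1, {r^3} of size 1, {r^1, r^5} of size 2, {r^2, r^4} of size 2, {s, sr^2, ...} of size 3, {sr, sr^3, ...} of size 3.
Character table:
  irrep \ class              {e} (size 1)  {r^3} (size 1)  {r^1, r^5} (size 2)  {r^2, r^4} (size 2)  {s, sr^2, ...} (size 3)  {sr, sr^3, ...} (size 3)
  chi_1 (triv)               1             1               1                    1                    1                        1                       
  chi_2 (sign: r->1, s->-1)  1             1               1                    1                    -1                       -1                      
  chi_3 (r->-1, s->1)        1             -1              -1                   1                    1                        -1                      
  chi_4 (r->-1, s->-1)       1             -1              -1                   1                    -1                       1                       
  chi_5 (2d, j=1)            2             -2              1                    -1                   0                        0                       
  chi_6 (2d, j=2)            2             2               -1                   -1                   0                        0                       

Spot check: chi_4 (r->-1, s->-1) on {sr, sr^3, ...} = 1.

D_6 has order 2*6 = 12 with 6 conjugacy classes, hence 6 irreducibles. Sum of squared dims 1 + 1 + 1 + 1 + 4 + 4 = 12 = |G|. Linear characters come from the abelianisation; the 2-dimensional irreps have character r^k -> 2*cos(2*pi*j*k/6), reflections -> 0.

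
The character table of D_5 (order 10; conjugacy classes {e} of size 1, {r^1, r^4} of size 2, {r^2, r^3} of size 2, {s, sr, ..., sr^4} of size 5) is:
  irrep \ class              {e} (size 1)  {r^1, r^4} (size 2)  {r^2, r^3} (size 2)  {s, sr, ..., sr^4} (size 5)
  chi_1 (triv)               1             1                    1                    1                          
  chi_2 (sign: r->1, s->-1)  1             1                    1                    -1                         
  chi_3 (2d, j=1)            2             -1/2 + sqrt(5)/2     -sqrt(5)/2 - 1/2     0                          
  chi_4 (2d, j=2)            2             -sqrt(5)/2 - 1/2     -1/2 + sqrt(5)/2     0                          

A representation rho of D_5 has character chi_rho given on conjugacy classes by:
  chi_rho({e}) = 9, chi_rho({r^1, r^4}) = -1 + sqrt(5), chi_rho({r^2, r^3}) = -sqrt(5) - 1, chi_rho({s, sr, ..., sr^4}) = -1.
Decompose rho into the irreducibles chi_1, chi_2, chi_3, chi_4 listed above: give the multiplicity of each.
Multiplicities: chi_1: 0, chi_2: 1, chi_3: 3, chi_4: 1.

Why: Use <chi_rho, chi> = (1/|G|) sum_C |C| * chi_rho(C) * conj(chi(C)) with |G| = 10 for each irreducible chi in the table:
  <chi_rho, chi_1> = (1/10)[1*(9)*conj(1) + 2*(-1 + sqrt(5))*conj(1) + 2*(-sqrt(5) - 1)*conj(1) + 5*(-1)*conj(1)]
      = (1/10)[(9) + (-2 + 2*sqrt(5)) + (-2*sqrt(5) - 2) + (-5)] = 0/10 = 0
  <chi_rho, chi_2> = (1/10)[1*(9)*conj(1) + 2*(-1 + sqrt(5))*conj(1) + 2*(-sqrt(5) - 1)*conj(1) + 5*(-1)*conj(-1)]
      = (1/10)[(9) + (-2 + 2*sqrt(5)) + (-2*sqrt(5) - 2) + (5)] = 10/10 = 1
  <chi_rho, chi_3> = (1/10)[1*(9)*conj(2) + 2*(-1 + sqrt(5))*conj(-1/2 + sqrt(5)/2) + 2*(-sqrt(5) - 1)*conj(-sqrt(5)/2 - 1/2) + 5*(-1)*conj(0)]
      = (1/10)[(18) + (6 - 2*sqrt(5)) + (2*sqrt(5) + 6) + (0)] = 30/10 = 3
  <chi_rho, chi_4> = (1/10)[1*(9)*conj(2) + 2*(-1 + sqrt(5))*conj(-sqrt(5)/2 - 1/2) + 2*(-sqrt(5) - 1)*conj(-1/2 + sqrt(5)/2) + 5*(-1)*conj(0)]
      = (1/10)[(18) + (-4) + (-4) + (0)] = 10/10 = 1
Dimension check: dim(rho) = sum (mult * dim) = 0*1 + 1*1 + 3*2 + 1*2 = 9 = chi_rho(e) = 9.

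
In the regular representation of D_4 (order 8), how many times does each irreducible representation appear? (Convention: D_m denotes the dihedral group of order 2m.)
Each irreducible V_i of dimension d_i appears with multiplicity d_i, i.e. rho_reg = (direct sum over all irreducibles V_i) d_i V_i. The irreducible dimensions for D_4 are 1, 1, 1, 1, 2: 4 irreducibles of dimension 1, each with multiplicity 1; 1 irreducible of dimension 2, with multiplicity 2. Total dimension 4*1*1 + 1*2*2 = 8 = |G|.

Why: General theorem: in the regular representation of a finite group G, each irreducible appears with multiplicity equal to its dimension. Check: dim(rho_reg) = sum d_i^2 = 1 + 1 + 1 + 1 + 4 = 8 = |G|.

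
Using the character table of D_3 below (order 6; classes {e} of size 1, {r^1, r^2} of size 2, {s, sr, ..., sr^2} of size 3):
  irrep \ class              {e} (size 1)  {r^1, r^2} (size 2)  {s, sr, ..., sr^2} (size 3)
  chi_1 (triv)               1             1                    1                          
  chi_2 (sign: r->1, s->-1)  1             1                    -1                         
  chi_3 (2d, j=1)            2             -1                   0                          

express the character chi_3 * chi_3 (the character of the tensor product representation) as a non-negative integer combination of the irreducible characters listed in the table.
chi_3 tensor chi_3 = chi_1 + chi_2 + chi_3 (all other irreducibles have multiplicity 0).

Argument: The character of a tensor product is the pointwise product (chi_3 * chi_3)(C) = chi_3(C) * chi_3(C):
  {e}: (2)*(2), {r^1, r^2}: (-1)*(-1), {s, sr, ..., sr^2}: (0)*(0)
so (chi_3 * chi_3) takes values
  {e} -> 4, {r^1, r^2} -> 1, {s, sr, ..., sr^2} -> 0.
Now take the inner product of this character with each irreducible chi from the table, <chi_3*chi_3, chi> = (1/6) sum_C |C| (chi_3*chi_3)(C) conj(chi(C)):
  <chi_3*chi_3, chi_1> = (1/6)[1*(4)*conj(1) + 2*(1)*conj(1) + 3*(0)*conj(1)]
      = (1/6)[(4) + (2) + (0)] = 6/6 = 1
  <chi_3*chi_3, chi_2> = (1/6)[1*(4)*conj(1) + 2*(1)*conj(1) + 3*(0)*conj(-1)]
      = (1/6)[(4) + (2) + (0)] = 6/6 = 1
  <chi_3*chi_3, chi_3> = (1/6)[1*(4)*conj(2) + 2*(1)*conj(-1) + 3*(0)*conj(0)]
      = (1/6)[(8) + (-2) + (0)] = 6/6 = 1
Hence the multiplicities are chi_1: 1, chi_2: 1, chi_3: 1. Dimension check: dim(chi_3)*dim(chi_3) = 2*2 = 4 and sum (mult * dim) = 1*1 + 1*1 + 1*2 = 4.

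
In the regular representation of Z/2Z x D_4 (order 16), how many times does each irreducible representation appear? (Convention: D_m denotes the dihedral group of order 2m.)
Each irreducible V_i of dimension d_i appears with multiplicity d_i, i.e. rho_reg = (direct sum over all irreducibles V_i) d_i V_i. The irreducible dimensions for Z/2Z x D_4 are 1, 1, 1, 1, 1, 1, 1, 1, 2, 2: 8 irreducibles of dimension 1, each with multiplicity 1; 2 irreducibles of dimension 2, each with multiplicity 2. Total dimension 8*1*1 + 2*2*2 = 16 = |G|.

Derivation: General theorem: in the regular representation of a finite group G, each irreducible appears with multiplicity equal to its dimension. Check: dim(rho_reg) = sum d_i^2 = 1 + 1 + 1 + 1 + 1 + 1 + 1 + 1 + 4 + 4 = 16 = |G|.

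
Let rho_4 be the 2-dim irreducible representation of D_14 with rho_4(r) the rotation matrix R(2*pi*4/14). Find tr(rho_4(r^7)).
chi_{rho_4}(r^7) = 2*cos(2*pi*4*7/14) = 2

Derivation: rho_4(r^7) is rotation by angle 2*pi*4*7/14, whose trace is 2*cos(2*pi*4*7/14) = 2.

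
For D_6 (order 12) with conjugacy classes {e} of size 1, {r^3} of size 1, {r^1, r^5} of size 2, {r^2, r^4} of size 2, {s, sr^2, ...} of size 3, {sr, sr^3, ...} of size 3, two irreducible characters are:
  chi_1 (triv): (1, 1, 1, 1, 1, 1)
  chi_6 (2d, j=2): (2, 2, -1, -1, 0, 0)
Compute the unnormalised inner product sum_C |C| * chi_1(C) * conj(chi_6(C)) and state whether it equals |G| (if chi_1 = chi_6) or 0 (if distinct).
Sum = 0; so <chi_1, chi_6> = 0 (distinct irreducibles are orthogonal).

Details: Compute term by term over conjugacy classes (|C| * chi_1(C) * conj(chi_6(C))):
  1*(1)*conj(2) + 1*(1)*conj(2) + 2*(1)*conj(-1) + 2*(1)*conj(-1) + 3*(1)*conj(0) + 3*(1)*conj(0)
  = (2) + (2) + (-2) + (-2) + (0) + (0)
  = 0.
Dividing by |G| = 12 gives 0/12 = 0, matching the row-orthogonality relation <chi_1, chi_6> = [chi_1 = chi_6].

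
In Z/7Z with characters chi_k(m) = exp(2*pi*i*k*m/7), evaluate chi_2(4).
chi_2(4) = zeta_7^8 = exp(2*I*pi/7)

Justification: chi_2(4) = zeta_7^(2*4) = zeta_7^8. Since zeta_7^7 = 1, this equals zeta_7^1 = exp(2*pi*i*1/7) = exp(2*I*pi/7).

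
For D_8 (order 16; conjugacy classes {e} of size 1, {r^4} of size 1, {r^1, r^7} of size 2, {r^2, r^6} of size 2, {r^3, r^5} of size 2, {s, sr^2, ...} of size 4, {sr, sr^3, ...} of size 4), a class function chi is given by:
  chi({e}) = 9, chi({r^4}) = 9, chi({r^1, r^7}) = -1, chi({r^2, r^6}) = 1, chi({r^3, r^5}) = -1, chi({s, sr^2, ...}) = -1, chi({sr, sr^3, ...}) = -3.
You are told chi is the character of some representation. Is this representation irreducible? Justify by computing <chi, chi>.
Not irreducible (reducible): <chi, chi> = 13 > 1.

Reasoning: <chi, chi> = (1/|G|) sum_C |C| * |chi(C)|^2 = (1/16)[1*|9|^2 + 1*|9|^2 + 2*|-1|^2 + 2*|1|^2 + 2*|-1|^2 + 4*|-1|^2 + 4*|-3|^2]
  = (1/16)[(81) + (81) + (2) + (2) + (2) + (4) + (36)] = 208/16 = 13.
A character is irreducible iff <chi, chi> = 1, so this representation is reducible.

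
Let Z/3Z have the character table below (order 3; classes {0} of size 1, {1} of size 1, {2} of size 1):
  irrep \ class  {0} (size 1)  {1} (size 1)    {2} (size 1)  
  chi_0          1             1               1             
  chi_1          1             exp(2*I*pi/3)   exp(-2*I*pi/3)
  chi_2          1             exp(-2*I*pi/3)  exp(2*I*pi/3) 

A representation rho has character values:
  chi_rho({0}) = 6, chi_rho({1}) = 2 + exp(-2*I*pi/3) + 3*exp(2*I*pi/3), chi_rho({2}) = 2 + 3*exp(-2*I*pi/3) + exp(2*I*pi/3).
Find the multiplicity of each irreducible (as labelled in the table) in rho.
Multiplicities: chi_0: 2, chi_1: 3, chi_2: 1.

Solution. Use <chi_rho, chi> = (1/|G|) sum_C |C| * chi_rho(C) * conj(chi(C)) with |G| = 3 for each irreducible chi in the table:
  <chi_rho, chi_0> = (1/3)[1*(6)*conj(1) + 1*(2 + exp(-2*I*pi/3) + 3*exp(2*I*pi/3))*conj(1) + 1*(2 + 3*exp(-2*I*pi/3) + exp(2*I*pi/3))*conj(1)]
      = (1/3)[(6) + (2 + exp(-2*I*pi/3) + 3*exp(2*I*pi/3)) + (2 + 3*exp(-2*I*pi/3) + exp(2*I*pi/3))] = 6/3 = 2
  <chi_rho, chi_1> = (1/3)[1*(6)*conj(1) + 1*(2 + exp(-2*I*pi/3) + 3*exp(2*I*pi/3))*conj(exp(2*I*pi/3)) + 1*(2 + 3*exp(-2*I*pi/3) + exp(2*I*pi/3))*conj(exp(-2*I*pi/3))]
      = (1/3)[(6) + (3 + 2*exp(-2*I*pi/3) + exp(2*I*pi/3)) + (3 + exp(-2*I*pi/3) + 2*exp(2*I*pi/3))] = 9/3 = 3
  <chi_rho, chi_2> = (1/3)[1*(6)*conj(1) + 1*(2 + exp(-2*I*pi/3) + 3*exp(2*I*pi/3))*conj(exp(-2*I*pi/3)) + 1*(2 + 3*exp(-2*I*pi/3) + exp(2*I*pi/3))*conj(exp(2*I*pi/3))]
      = (1/3)[(6) + (1 + 3*exp(-2*I*pi/3) + 2*exp(2*I*pi/3)) + (1 + 2*exp(-2*I*pi/3) + 3*exp(2*I*pi/3))] = 3/3 = 1
(Exp terms are combined using exp(i*s)*conj(exp(i*t)) = exp(i*(s-t)), and sums of them are collapsed using the identity that for every m > 1 the m distinct m-th roots of unity sum to 0, e.g. 1 + exp(2*I*pi/3) + exp(-2*I*pi/3) = 0.)
Dimension check: dim(rho) = sum (mult * dim) = 2*1 + 3*1 + 1*1 = 6 = chi_rho(e) = 6.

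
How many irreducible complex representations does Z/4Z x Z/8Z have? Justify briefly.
32

Explanation: The number of irreducible complex representations of a finite group equals its number of conjugacy classes. Z/4Z x Z/8Z is abelian of order 32, so every element is its own conjugacy class: 32 classes, so Z/4Z x Z/8Z (order 32) has exactly 32 irreducible complex representations.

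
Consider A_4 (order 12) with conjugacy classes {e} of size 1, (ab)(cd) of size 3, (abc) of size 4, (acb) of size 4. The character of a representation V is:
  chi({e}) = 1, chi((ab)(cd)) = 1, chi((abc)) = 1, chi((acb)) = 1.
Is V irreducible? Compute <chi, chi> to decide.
Irreducible: <chi, chi> = 1.

Working: <chi, chi> = (1/|G|) sum_C |C| * |chi(C)|^2 = (1/12)[1*|1|^2 + 3*|1|^2 + 4*|1|^2 + 4*|1|^2]
  = (1/12)[(1) + (3) + (4) + (4)] = 12/12 = 1.
(Exp terms are combined using exp(i*s)*conj(exp(i*t)) = exp(i*(s-t)), and sums of them are collapsed using the identity that for every m > 1 the m distinct m-th roots of unity sum to 0, e.g. 1 + exp(2*I*pi/3) + exp(-2*I*pi/3) = 0.)
A character is irreducible iff <chi, chi> = 1, so this representation is irreducible.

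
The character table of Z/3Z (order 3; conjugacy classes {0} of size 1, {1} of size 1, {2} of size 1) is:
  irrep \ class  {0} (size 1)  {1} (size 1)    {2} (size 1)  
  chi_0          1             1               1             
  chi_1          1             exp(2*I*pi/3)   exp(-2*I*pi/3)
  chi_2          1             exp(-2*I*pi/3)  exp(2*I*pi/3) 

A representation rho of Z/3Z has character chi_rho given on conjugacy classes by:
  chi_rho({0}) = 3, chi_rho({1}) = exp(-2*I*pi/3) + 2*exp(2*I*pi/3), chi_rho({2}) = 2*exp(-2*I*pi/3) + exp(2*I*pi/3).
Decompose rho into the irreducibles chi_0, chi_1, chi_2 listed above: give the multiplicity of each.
Multiplicities: chi_0: 0, chi_1: 2, chi_2: 1.

Working: Use <chi_rho, chi> = (1/|G|) sum_C |C| * chi_rho(C) * conj(chi(C)) with |G| = 3 for each irreducible chi in the table:
  <chi_rho, chi_0> = (1/3)[1*(3)*conj(1) + 1*(exp(-2*I*pi/3) + 2*exp(2*I*pi/3))*conj(1) + 1*(2*exp(-2*I*pi/3) + exp(2*I*pi/3))*conj(1)]
      = (1/3)[(3) + (exp(-2*I*pi/3) + 2*exp(2*I*pi/3)) + (2*exp(-2*I*pi/3) + exp(2*I*pi/3))] = 0/3 = 0
  <chi_rho, chi_1> = (1/3)[1*(3)*conj(1) + 1*(exp(-2*I*pi/3) + 2*exp(2*I*pi/3))*conj(exp(2*I*pi/3)) + 1*(2*exp(-2*I*pi/3) + exp(2*I*pi/3))*conj(exp(-2*I*pi/3))]
      = (1/3)[(3) + (2 + exp(2*I*pi/3)) + (2 + exp(-2*I*pi/3))] = 6/3 = 2
  <chi_rho, chi_2> = (1/3)[1*(3)*conj(1) + 1*(exp(-2*I*pi/3) + 2*exp(2*I*pi/3))*conj(exp(-2*I*pi/3)) + 1*(2*exp(-2*I*pi/3) + exp(2*I*pi/3))*conj(exp(2*I*pi/3))]
      = (1/3)[(3) + (1 + 2*exp(-2*I*pi/3)) + (1 + 2*exp(2*I*pi/3))] = 3/3 = 1
(Exp terms are combined using exp(i*s)*conj(exp(i*t)) = exp(i*(s-t)), and sums of them are collapsed using the identity that for every m > 1 the m distinct m-th roots of unity sum to 0, e.g. 1 + exp(2*I*pi/3) + exp(-2*I*pi/3) = 0.)
Dimension check: dim(rho) = sum (mult * dim) = 0*1 + 2*1 + 1*1 = 3 = chi_rho(e) = 3.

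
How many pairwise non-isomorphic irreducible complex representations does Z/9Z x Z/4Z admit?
36

Why: The number of irreducible complex representations of a finite group equals its number of conjugacy classes. Z/9Z x Z/4Z is abelian of order 36, so every element is its own conjugacy class: 36 classes, so Z/9Z x Z/4Z (order 36) has exactly 36 irreducible complex representations.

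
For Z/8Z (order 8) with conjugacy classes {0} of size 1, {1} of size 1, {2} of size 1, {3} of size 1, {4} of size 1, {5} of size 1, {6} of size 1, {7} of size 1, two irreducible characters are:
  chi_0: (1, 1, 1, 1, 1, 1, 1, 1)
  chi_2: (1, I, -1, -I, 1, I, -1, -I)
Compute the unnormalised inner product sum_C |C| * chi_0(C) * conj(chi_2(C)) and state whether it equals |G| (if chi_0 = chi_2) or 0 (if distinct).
Sum = 0; so <chi_0, chi_2> = 0 (distinct irreducibles are orthogonal).

Why: Compute term by term over conjugacy classes (|C| * chi_0(C) * conj(chi_2(C))):
  1*(1)*conj(1) + 1*(1)*conj(I) + 1*(1)*conj(-1) + 1*(1)*conj(-I) + 1*(1)*conj(1) + 1*(1)*conj(I) + 1*(1)*conj(-1) + 1*(1)*conj(-I)
  = (1) + (-I) + (-1) + (I) + (1) + (-I) + (-1) + (I)
  = 0.
(Exp terms are combined using exp(i*s)*conj(exp(i*t)) = exp(i*(s-t)), and sums of them are collapsed using the identity that for every m > 1 the m distinct m-th roots of unity sum to 0, e.g. 1 + exp(2*I*pi/3) + exp(-2*I*pi/3) = 0.)
Dividing by |G| = 8 gives 0/8 = 0, matching the row-orthogonality relation <chi_0, chi_2> = [chi_0 = chi_2].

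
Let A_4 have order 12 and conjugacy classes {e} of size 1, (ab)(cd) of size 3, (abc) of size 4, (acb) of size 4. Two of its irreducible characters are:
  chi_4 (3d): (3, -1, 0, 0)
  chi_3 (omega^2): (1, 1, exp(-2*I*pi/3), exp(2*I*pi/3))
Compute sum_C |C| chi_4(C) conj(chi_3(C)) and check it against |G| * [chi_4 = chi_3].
Sum = 0; so <chi_4, chi_3> = 0 (distinct irreducibles are orthogonal).

Argument: Compute term by term over conjugacy classes (|C| * chi_4(C) * conj(chi_3(C))):
  1*(3)*conj(1) + 3*(-1)*conj(1) + 4*(0)*conj(exp(-2*I*pi/3)) + 4*(0)*conj(exp(2*I*pi/3))
  = (3) + (-3) + (0) + (0)
  = 0.
(Exp terms are combined using exp(i*s)*conj(exp(i*t)) = exp(i*(s-t)), and sums of them are collapsed using the identity that for every m > 1 the m distinct m-th roots of unity sum to 0, e.g. 1 + exp(2*I*pi/3) + exp(-2*I*pi/3) = 0.)
Dividing by |G| = 12 gives 0/12 = 0, matching the row-orthogonality relation <chi_4, chi_3> = [chi_4 = chi_3].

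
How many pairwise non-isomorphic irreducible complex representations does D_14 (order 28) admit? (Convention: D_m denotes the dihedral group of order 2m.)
10

The number of irreducible complex representations of a finite group equals its number of conjugacy classes. D_14 has 10 conjugacy classes (n/2 + 3 for n even), so D_14 (order 28) has exactly 10 irreducible complex representations.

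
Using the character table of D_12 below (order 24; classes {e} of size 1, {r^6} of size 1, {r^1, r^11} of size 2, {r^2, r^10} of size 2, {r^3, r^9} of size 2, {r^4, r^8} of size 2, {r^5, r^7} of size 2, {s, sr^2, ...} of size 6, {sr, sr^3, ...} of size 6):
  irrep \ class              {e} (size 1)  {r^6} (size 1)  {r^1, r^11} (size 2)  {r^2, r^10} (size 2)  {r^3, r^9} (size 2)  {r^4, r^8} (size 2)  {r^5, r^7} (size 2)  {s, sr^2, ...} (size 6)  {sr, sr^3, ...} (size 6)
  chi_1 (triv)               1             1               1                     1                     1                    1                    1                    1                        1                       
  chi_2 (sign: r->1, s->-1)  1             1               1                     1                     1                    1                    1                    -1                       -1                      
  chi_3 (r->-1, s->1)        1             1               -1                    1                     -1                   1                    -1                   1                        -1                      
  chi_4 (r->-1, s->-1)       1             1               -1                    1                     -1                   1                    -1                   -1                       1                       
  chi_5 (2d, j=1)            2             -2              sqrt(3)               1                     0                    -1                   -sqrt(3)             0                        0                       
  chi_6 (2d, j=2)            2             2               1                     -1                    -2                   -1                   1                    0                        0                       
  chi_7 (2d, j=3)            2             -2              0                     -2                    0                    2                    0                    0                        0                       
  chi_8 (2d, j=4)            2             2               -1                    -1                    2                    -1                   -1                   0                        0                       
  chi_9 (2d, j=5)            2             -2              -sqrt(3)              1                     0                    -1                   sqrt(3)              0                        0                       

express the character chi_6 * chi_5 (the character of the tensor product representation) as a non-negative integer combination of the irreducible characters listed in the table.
chi_6 tensor chi_5 = chi_5 + chi_7 (all other irreducibles have multiplicity 0).

Justification: The character of a tensor product is the pointwise product (chi_6 * chi_5)(C) = chi_6(C) * chi_5(C):
  {e}: (2)*(2), {r^6}: (2)*(-2), {r^1, r^11}: (1)*(sqrt(3)), {r^2, r^10}: (-1)*(1), {r^3, r^9}: (-2)*(0), {r^4, r^8}: (-1)*(-1), {r^5, r^7}: (1)*(-sqrt(3)), {s, sr^2, ...}: (0)*(0), {sr, sr^3, ...}: (0)*(0)
so (chi_6 * chi_5) takes values
  {e} -> 4, {r^6} -> -4, {r^1, r^11} -> sqrt(3), {r^2, r^10} -> -1, {r^3, r^9} -> 0, {r^4, r^8} -> 1, {r^5, r^7} -> -sqrt(3), {s, sr^2, ...} -> 0, {sr, sr^3, ...} -> 0.
Now take the inner product of this character with each irreducible chi from the table, <chi_6*chi_5, chi> = (1/24) sum_C |C| (chi_6*chi_5)(C) conj(chi(C)):
  <chi_6*chi_5, chi_1> = (1/24)[1*(4)*conj(1) + 1*(-4)*conj(1) + 2*(sqrt(3))*conj(1) + 2*(-1)*conj(1) + 2*(0)*conj(1) + 2*(1)*conj(1) + 2*(-sqrt(3))*conj(1) + 6*(0)*conj(1) + 6*(0)*conj(1)]
      = (1/24)[(4) + (-4) + (2*sqrt(3)) + (-2) + (0) + (2) + (-2*sqrt(3)) + (0) + (0)] = 0/24 = 0
  <chi_6*chi_5, chi_2> = (1/24)[1*(4)*conj(1) + 1*(-4)*conj(1) + 2*(sqrt(3))*conj(1) + 2*(-1)*conj(1) + 2*(0)*conj(1) + 2*(1)*conj(1) + 2*(-sqrt(3))*conj(1) + 6*(0)*conj(-1) + 6*(0)*conj(-1)]
      = (1/24)[(4) + (-4) + (2*sqrt(3)) + (-2) + (0) + (2) + (-2*sqrt(3)) + (0) + (0)] = 0/24 = 0
  <chi_6*chi_5, chi_3> = (1/24)[1*(4)*conj(1) + 1*(-4)*conj(1) + 2*(sqrt(3))*conj(-1) + 2*(-1)*conj(1) + 2*(0)*conj(-1) + 2*(1)*conj(1) + 2*(-sqrt(3))*conj(-1) + 6*(0)*conj(1) + 6*(0)*conj(-1)]
      = (1/24)[(4) + (-4) + (-2*sqrt(3)) + (-2) + (0) + (2) + (2*sqrt(3)) + (0) + (0)] = 0/24 = 0
  <chi_6*chi_5, chi_4> = (1/24)[1*(4)*conj(1) + 1*(-4)*conj(1) + 2*(sqrt(3))*conj(-1) + 2*(-1)*conj(1) + 2*(0)*conj(-1) + 2*(1)*conj(1) + 2*(-sqrt(3))*conj(-1) + 6*(0)*conj(-1) + 6*(0)*conj(1)]
      = (1/24)[(4) + (-4) + (-2*sqrt(3)) + (-2) + (0) + (2) + (2*sqrt(3)) + (0) + (0)] = 0/24 = 0
  <chi_6*chi_5, chi_5> = (1/24)[1*(4)*conj(2) + 1*(-4)*conj(-2) + 2*(sqrt(3))*conj(sqrt(3)) + 2*(-1)*conj(1) + 2*(0)*conj(0) + 2*(1)*conj(-1) + 2*(-sqrt(3))*conj(-sqrt(3)) + 6*(0)*conj(0) + 6*(0)*conj(0)]
      = (1/24)[(8) + (8) + (6) + (-2) + (0) + (-2) + (6) + (0) + (0)] = 24/24 = 1
  <chi_6*chi_5, chi_6> = (1/24)[1*(4)*conj(2) + 1*(-4)*conj(2) + 2*(sqrt(3))*conj(1) + 2*(-1)*conj(-1) + 2*(0)*conj(-2) + 2*(1)*conj(-1) + 2*(-sqrt(3))*conj(1) + 6*(0)*conj(0) + 6*(0)*conj(0)]
      = (1/24)[(8) + (-8) + (2*sqrt(3)) + (2) + (0) + (-2) + (-2*sqrt(3)) + (0) + (0)] = 0/24 = 0
  <chi_6*chi_5, chi_7> = (1/24)[1*(4)*conj(2) + 1*(-4)*conj(-2) + 2*(sqrt(3))*conj(0) + 2*(-1)*conj(-2) + 2*(0)*conj(0) + 2*(1)*conj(2) + 2*(-sqrt(3))*conj(0) + 6*(0)*conj(0) + 6*(0)*conj(0)]
      = (1/24)[(8) + (8) + (0) + (4) + (0) + (4) + (0) + (0) + (0)] = 24/24 = 1
  <chi_6*chi_5, chi_8> = (1/24)[1*(4)*conj(2) + 1*(-4)*conj(2) + 2*(sqrt(3))*conj(-1) + 2*(-1)*conj(-1) + 2*(0)*conj(2) + 2*(1)*conj(-1) + 2*(-sqrt(3))*conj(-1) + 6*(0)*conj(0) + 6*(0)*conj(0)]
      = (1/24)[(8) + (-8) + (-2*sqrt(3)) + (2) + (0) + (-2) + (2*sqrt(3)) + (0) + (0)] = 0/24 = 0
  <chi_6*chi_5, chi_9> = (1/24)[1*(4)*conj(2) + 1*(-4)*conj(-2) + 2*(sqrt(3))*conj(-sqrt(3)) + 2*(-1)*conj(1) + 2*(0)*conj(0) + 2*(1)*conj(-1) + 2*(-sqrt(3))*conj(sqrt(3)) + 6*(0)*conj(0) + 6*(0)*conj(0)]
      = (1/24)[(8) + (8) + (-6) + (-2) + (0) + (-2) + (-6) + (0) + (0)] = 0/24 = 0
Hence the multiplicities are chi_5: 1, chi_7: 1. Dimension check: dim(chi_6)*dim(chi_5) = 2*2 = 4 and sum (mult * dim) = 1*2 + 1*2 = 4.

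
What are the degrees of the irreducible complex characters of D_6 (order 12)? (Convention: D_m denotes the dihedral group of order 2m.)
Dimensions: 1, 1, 1, 1, 2, 2

Reasoning: There are 6 irreducibles (= number of conjugacy classes). Their dimensions d_i satisfy sum d_i^2 = |G| = 12: 1 + 1 + 1 + 1 + 4 + 4 = 12.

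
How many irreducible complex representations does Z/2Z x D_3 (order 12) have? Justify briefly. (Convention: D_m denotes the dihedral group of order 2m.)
6

Why: The number of irreducible complex representations of a finite group equals its number of conjugacy classes. For a direct product, #classes(G x H) = #classes(G) * #classes(H). Z/2Z has 2 classes (abelian), D_3 has 3 classes, so 2 * 3 = 6, so Z/2Z x D_3 (order 12) has exactly 6 irreducible complex representations.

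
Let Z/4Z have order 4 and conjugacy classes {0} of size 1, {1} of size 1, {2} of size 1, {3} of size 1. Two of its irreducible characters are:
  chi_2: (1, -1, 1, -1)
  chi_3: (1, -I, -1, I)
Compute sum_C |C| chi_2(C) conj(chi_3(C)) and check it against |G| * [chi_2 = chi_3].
Sum = 0; so <chi_2, chi_3> = 0 (distinct irreducibles are orthogonal).

Derivation: Compute term by term over conjugacy classes (|C| * chi_2(C) * conj(chi_3(C))):
  1*(1)*conj(1) + 1*(-1)*conj(-I) + 1*(1)*conj(-1) + 1*(-1)*conj(I)
  = (1) + (-I) + (-1) + (I)
  = 0.
(Exp terms are combined using exp(i*s)*conj(exp(i*t)) = exp(i*(s-t)), and sums of them are collapsed using the identity that for every m > 1 the m distinct m-th roots of unity sum to 0, e.g. 1 + exp(2*I*pi/3) + exp(-2*I*pi/3) = 0.)
Dividing by |G| = 4 gives 0/4 = 0, matching the row-orthogonality relation <chi_2, chi_3> = [chi_2 = chi_3].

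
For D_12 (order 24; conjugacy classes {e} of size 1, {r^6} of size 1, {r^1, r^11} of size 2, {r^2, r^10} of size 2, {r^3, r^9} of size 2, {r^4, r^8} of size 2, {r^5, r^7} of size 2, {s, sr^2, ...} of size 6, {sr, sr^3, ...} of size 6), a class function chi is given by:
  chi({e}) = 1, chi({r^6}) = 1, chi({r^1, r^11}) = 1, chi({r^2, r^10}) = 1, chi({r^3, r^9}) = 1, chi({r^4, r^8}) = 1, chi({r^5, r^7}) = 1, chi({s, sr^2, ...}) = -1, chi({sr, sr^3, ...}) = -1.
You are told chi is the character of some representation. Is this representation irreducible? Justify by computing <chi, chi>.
Irreducible: <chi, chi> = 1.

Reasoning: <chi, chi> = (1/|G|) sum_C |C| * |chi(C)|^2 = (1/24)[1*|1|^2 + 1*|1|^2 + 2*|1|^2 + 2*|1|^2 + 2*|1|^2 + 2*|1|^2 + 2*|1|^2 + 6*|-1|^2 + 6*|-1|^2]
  = (1/24)[(1) + (1) + (2) + (2) + (2) + (2) + (2) + (6) + (6)] = 24/24 = 1.
A character is irreducible iff <chi, chi> = 1, so this representation is irreducible.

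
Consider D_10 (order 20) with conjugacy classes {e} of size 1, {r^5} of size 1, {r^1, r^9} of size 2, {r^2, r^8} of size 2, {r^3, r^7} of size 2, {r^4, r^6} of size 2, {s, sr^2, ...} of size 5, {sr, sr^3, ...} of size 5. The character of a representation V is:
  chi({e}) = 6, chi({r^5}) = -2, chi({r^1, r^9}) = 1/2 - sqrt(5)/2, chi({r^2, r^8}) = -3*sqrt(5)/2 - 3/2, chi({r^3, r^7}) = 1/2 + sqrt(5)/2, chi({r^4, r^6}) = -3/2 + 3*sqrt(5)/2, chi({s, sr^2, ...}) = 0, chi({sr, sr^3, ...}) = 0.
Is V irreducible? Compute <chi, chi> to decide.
Not irreducible (reducible): <chi, chi> = 5 > 1.

Solution. <chi, chi> = (1/|G|) sum_C |C| * |chi(C)|^2 = (1/20)[1*|6|^2 + 1*|-2|^2 + 2*|1/2 - sqrt(5)/2|^2 + 2*|-3*sqrt(5)/2 - 3/2|^2 + 2*|1/2 + sqrt(5)/2|^2 + 2*|-3/2 + 3*sqrt(5)/2|^2 + 5*|0|^2 + 5*|0|^2]
  = (1/20)[(36) + (4) + (3 - sqrt(5)) + (9*sqrt(5) + 27) + (sqrt(5) + 3) + (27 - 9*sqrt(5)) + (0) + (0)] = 100/20 = 5.
A character is irreducible iff <chi, chi> = 1, so this representation is reducible.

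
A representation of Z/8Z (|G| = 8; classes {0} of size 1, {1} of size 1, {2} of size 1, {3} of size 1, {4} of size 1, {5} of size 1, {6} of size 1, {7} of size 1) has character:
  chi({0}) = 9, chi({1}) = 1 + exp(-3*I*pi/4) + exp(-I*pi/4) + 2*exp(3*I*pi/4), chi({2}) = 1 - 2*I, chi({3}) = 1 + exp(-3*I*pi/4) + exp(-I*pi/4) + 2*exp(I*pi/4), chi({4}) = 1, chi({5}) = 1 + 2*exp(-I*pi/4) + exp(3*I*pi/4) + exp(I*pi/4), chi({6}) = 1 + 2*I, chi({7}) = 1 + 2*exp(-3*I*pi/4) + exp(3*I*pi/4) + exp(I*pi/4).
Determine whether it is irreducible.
Not irreducible (reducible): <chi, chi> = 13 > 1.

Reasoning: <chi, chi> = (1/|G|) sum_C |C| * |chi(C)|^2 = (1/8)[1*|9|^2 + 1*|1 + exp(-3*I*pi/4) + exp(-I*pi/4) + 2*exp(3*I*pi/4)|^2 + 1*|1 - 2*I|^2 + 1*|1 + exp(-3*I*pi/4) + exp(-I*pi/4) + 2*exp(I*pi/4)|^2 + 1*|1|^2 + 1*|1 + 2*exp(-I*pi/4) + exp(3*I*pi/4) + exp(I*pi/4)|^2 + 1*|1 + 2*I|^2 + 1*|1 + 2*exp(-3*I*pi/4) + exp(3*I*pi/4) + exp(I*pi/4)|^2]
  = (1/8)[(81) + (3 + 3*exp(-3*I*pi/4) + exp(-I*pi/4) + exp(I*pi/4) + 3*exp(3*I*pi/4)) + (5) + (3 + 3*exp(-I*pi/4) + exp(-3*I*pi/4) + exp(3*I*pi/4) + 3*exp(I*pi/4)) + (1) + (3 + 3*exp(-I*pi/4) + exp(-3*I*pi/4) + exp(3*I*pi/4) + 3*exp(I*pi/4)) + (5) + (3 + 3*exp(-3*I*pi/4) + exp(-I*pi/4) + exp(I*pi/4) + 3*exp(3*I*pi/4))] = 104/8 = 13.
(Exp terms are combined using exp(i*s)*conj(exp(i*t)) = exp(i*(s-t)), and sums of them are collapsed using the identity that for every m > 1 the m distinct m-th roots of unity sum to 0, e.g. 1 + exp(2*I*pi/3) + exp(-2*I*pi/3) = 0.)
A character is irreducible iff <chi, chi> = 1, so this representation is reducible.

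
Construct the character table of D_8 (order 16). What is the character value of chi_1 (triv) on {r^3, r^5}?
Conjugacy classes: {e} of size 1, {r^4} of size 1, {r^1, r^7} of size 2, {r^2, r^6} of size 2, {r^3, r^5} of size 2, {s, sr^2, ...} of size 4, {sr, sr^3, ...} of size 4.
Character table:
  irrep \ class              {e} (size 1)  {r^4} (size 1)  {r^1, r^7} (size 2)  {r^2, r^6} (size 2)  {r^3, r^5} (size 2)  {s, sr^2, ...} (size 4)  {sr, sr^3, ...} (size 4)
  chi_1 (triv)               1             1               1                    1                    1                    1                        1                       
  chi_2 (sign: r->1, s->-1)  1             1               1                    1                    1                    -1                       -1                      
  chi_3 (r->-1, s->1)        1             1               -1                   1                    -1                   1                        -1                      
  chi_4 (r->-1, s->-1)       1             1               -1                   1                    -1                   -1                       1                       
  chi_5 (2d, j=1)            2             -2              sqrt(2)              0                    -sqrt(2)             0                        0                       
  chi_6 (2d, j=2)            2             2               0                    -2                   0                    0                        0                       
  chi_7 (2d, j=3)            2             -2              -sqrt(2)             0                    sqrt(2)              0                        0                       

Spot check: chi_1 (triv) on {r^3, r^5} = 1.

Derivation: D_8 has order 2*8 = 16 with 7 conjugacy classes, hence 7 irreducibles. Sum of squared dims 1 + 1 + 1 + 1 + 4 + 4 + 4 = 16 = |G|. Linear characters come from the abelianisation; the 2-dimensional irreps have character r^k -> 2*cos(2*pi*j*k/8), reflections -> 0.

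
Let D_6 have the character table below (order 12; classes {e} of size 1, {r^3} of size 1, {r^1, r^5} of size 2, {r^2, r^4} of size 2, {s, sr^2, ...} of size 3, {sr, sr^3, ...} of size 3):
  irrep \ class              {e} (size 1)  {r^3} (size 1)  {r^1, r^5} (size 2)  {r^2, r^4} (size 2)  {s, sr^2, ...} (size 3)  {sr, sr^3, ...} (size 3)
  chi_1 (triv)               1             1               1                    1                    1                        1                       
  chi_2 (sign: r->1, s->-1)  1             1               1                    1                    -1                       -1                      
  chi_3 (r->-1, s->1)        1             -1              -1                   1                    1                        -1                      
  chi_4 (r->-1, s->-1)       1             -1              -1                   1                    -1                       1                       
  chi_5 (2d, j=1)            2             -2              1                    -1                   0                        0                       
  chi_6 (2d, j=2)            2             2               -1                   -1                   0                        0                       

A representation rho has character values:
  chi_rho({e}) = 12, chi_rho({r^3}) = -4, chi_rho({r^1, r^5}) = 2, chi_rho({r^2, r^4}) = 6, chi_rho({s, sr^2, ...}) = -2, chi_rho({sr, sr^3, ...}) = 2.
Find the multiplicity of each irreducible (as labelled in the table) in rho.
Multiplicities: chi_1: 2, chi_2: 2, chi_3: 1, chi_4: 3, chi_5: 2, chi_6: 0.

Justification: Use <chi_rho, chi> = (1/|G|) sum_C |C| * chi_rho(C) * conj(chi(C)) with |G| = 12 for each irreducible chi in the table:
  <chi_rho, chi_1> = (1/12)[1*(12)*conj(1) + 1*(-4)*conj(1) + 2*(2)*conj(1) + 2*(6)*conj(1) + 3*(-2)*conj(1) + 3*(2)*conj(1)]
      = (1/12)[(12) + (-4) + (4) + (12) + (-6) + (6)] = 24/12 = 2
  <chi_rho, chi_2> = (1/12)[1*(12)*conj(1) + 1*(-4)*conj(1) + 2*(2)*conj(1) + 2*(6)*conj(1) + 3*(-2)*conj(-1) + 3*(2)*conj(-1)]
      = (1/12)[(12) + (-4) + (4) + (12) + (6) + (-6)] = 24/12 = 2
  <chi_rho, chi_3> = (1/12)[1*(12)*conj(1) + 1*(-4)*conj(-1) + 2*(2)*conj(-1) + 2*(6)*conj(1) + 3*(-2)*conj(1) + 3*(2)*conj(-1)]
      = (1/12)[(12) + (4) + (-4) + (12) + (-6) + (-6)] = 12/12 = 1
  <chi_rho, chi_4> = (1/12)[1*(12)*conj(1) + 1*(-4)*conj(-1) + 2*(2)*conj(-1) + 2*(6)*conj(1) + 3*(-2)*conj(-1) + 3*(2)*conj(1)]
      = (1/12)[(12) + (4) + (-4) + (12) + (6) + (6)] = 36/12 = 3
  <chi_rho, chi_5> = (1/12)[1*(12)*conj(2) + 1*(-4)*conj(-2) + 2*(2)*conj(1) + 2*(6)*conj(-1) + 3*(-2)*conj(0) + 3*(2)*conj(0)]
      = (1/12)[(24) + (8) + (4) + (-12) + (0) + (0)] = 24/12 = 2
  <chi_rho, chi_6> = (1/12)[1*(12)*conj(2) + 1*(-4)*conj(2) + 2*(2)*conj(-1) + 2*(6)*conj(-1) + 3*(-2)*conj(0) + 3*(2)*conj(0)]
      = (1/12)[(24) + (-8) + (-4) + (-12) + (0) + (0)] = 0/12 = 0
Dimension check: dim(rho) = sum (mult * dim) = 2*1 + 2*1 + 1*1 + 3*1 + 2*2 + 0*2 = 12 = chi_rho(e) = 12.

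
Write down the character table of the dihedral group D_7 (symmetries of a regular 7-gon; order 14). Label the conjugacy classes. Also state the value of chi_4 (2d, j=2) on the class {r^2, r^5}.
Conjugacy classes: {e} of size 1, {r^1, r^6} of size 2, {r^2, r^5} of size 2, {r^3, r^4} of size 2, {s, sr, ..., sr^6} of size 7.
Character table:
  irrep \ class              {e} (size 1)  {r^1, r^6} (size 2)  {r^2, r^5} (size 2)  {r^3, r^4} (size 2)  {s, sr, ..., sr^6} (size 7)
  chi_1 (triv)               1             1                    1                    1                    1                          
  chi_2 (sign: r->1, s->-1)  1             1                    1                    1                    -1                         
  chi_3 (2d, j=1)            2             2*cos(2*pi/7)        -2*cos(3*pi/7)       -2*cos(pi/7)         0                          
  chi_4 (2d, j=2)            2             -2*cos(3*pi/7)       -2*cos(pi/7)         2*cos(2*pi/7)        0                          
  chi_5 (2d, j=3)            2             -2*cos(pi/7)         2*cos(2*pi/7)        -2*cos(3*pi/7)       0                          

Spot check: chi_4 (2d, j=2) on {r^2, r^5} = -2*cos(pi/7).

Reasoning: D_7 has order 2*7 = 14 with 5 conjugacy classes, hence 5 irreducibles. Sum of squared dims 1 + 1 + 4 + 4 + 4 = 14 = |G|. Linear characters come from the abelianisation; the 2-dimensional irreps have character r^k -> 2*cos(2*pi*j*k/7), reflections -> 0.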